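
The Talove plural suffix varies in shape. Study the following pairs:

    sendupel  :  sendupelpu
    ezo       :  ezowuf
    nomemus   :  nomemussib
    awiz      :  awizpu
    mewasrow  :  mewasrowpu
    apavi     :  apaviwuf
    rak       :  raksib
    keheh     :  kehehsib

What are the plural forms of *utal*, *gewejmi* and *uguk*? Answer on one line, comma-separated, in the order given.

Looking at the final sound of each stem: -sib when the stem ends in a voiceless consonant (*nomemus*, *rak*, *keheh*); -pu when the stem ends in a voiced consonant (*sendupel*, *awiz*, *mewasrow*); -wuf when the stem ends in a vowel (*ezo*, *apavi*).
*utal*: final sound = /l/, a voiced consonant → -pu → *utalpu*.
Since the final sound of *gewejmi* is /i/ (a vowel), it takes -wuf, giving *gewejmiwuf*.
*uguk* — final sound /k/ (a voiceless consonant) → -sib → *uguksib*.

utalpu, gewejmiwuf, uguksib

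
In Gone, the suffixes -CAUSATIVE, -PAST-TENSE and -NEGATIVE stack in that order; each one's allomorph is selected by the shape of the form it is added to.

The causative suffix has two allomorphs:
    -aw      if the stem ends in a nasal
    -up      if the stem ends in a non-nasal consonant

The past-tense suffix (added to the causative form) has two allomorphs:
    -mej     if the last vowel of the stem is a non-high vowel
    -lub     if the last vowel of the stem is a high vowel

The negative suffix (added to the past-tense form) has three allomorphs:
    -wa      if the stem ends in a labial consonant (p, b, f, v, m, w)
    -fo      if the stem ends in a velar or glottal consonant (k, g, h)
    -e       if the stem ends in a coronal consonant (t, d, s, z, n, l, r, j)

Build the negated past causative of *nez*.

Since the final consonant of *nez* is /z/ (non-nasal), it takes -up, giving *nezup*.
Since the last vowel of the causative form *nezup* is /u/ (a high vowel), it takes -lub, giving *nezuplub*.
The final consonant of the past-tense form *nezuplub* is /b/, which is labial, so the negative suffix is -wa, giving *nezuplubwa*.

nezuplubwa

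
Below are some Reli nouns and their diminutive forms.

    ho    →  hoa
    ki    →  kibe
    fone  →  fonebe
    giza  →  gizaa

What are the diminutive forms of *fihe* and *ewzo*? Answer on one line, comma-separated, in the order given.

fihebe, ewzoa

Looking at the last vowel of each stem: -be when the last vowel of the stem is a front vowel (*ki*, *fone*); -a when the last vowel of the stem is a back vowel (*ho*, *giza*).
Since the last vowel of *fihe* is /e/ (a front vowel), it takes -be, giving *fihebe*.
Since the last vowel of *ewzo* is /o/ (a back vowel), it takes -a, giving *ewzoa*.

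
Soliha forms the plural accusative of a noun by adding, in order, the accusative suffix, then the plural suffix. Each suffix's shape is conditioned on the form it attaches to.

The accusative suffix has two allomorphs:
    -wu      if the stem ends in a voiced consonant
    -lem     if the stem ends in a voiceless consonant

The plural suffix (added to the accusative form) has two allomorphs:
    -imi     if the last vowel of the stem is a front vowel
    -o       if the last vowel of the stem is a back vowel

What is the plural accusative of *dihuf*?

*dihuf*: final consonant = /f/, voiceless → -lem → *dihuflem*.
The last vowel of the accusative form *dihuflem* is /e/, which is a front vowel, so the plural suffix is -imi, giving *dihuflemimi*.

dihuflemimi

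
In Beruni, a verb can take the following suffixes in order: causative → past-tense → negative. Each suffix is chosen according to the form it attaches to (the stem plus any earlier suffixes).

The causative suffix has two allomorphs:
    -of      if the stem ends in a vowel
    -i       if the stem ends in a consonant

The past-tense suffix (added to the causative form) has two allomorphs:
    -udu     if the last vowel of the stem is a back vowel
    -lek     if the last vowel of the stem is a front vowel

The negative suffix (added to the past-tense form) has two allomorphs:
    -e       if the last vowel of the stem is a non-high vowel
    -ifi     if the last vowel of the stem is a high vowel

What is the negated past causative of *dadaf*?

dadafileke

*dadaf* — final sound /f/ (a consonant) → -i → *dadafi*.
The last vowel of the causative form *dadafi* is /i/, which is a front vowel, so the past-tense suffix is -lek, giving *dadafilek*.
The last vowel of the past-tense form *dadafilek* is /e/, which is a non-high vowel, so the negative suffix is -e, giving *dadafileke*.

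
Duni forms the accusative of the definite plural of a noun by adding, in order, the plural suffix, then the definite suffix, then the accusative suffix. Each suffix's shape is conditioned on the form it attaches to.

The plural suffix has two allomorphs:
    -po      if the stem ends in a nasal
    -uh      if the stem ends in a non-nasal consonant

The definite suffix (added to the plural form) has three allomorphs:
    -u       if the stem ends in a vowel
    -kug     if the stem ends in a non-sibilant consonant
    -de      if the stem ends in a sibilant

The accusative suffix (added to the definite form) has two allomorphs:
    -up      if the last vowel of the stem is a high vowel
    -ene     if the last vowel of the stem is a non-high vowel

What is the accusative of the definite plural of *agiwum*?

*agiwum* — final consonant /m/ (a nasal) → -po → *agiwumpo*.
The plural form *agiwumpo*: final sound = /o/, a vowel → -u → *agiwumpou*.
The definite form *agiwumpou* — last vowel /u/ (a high vowel) → -up → *agiwumpouup*.

agiwumpouup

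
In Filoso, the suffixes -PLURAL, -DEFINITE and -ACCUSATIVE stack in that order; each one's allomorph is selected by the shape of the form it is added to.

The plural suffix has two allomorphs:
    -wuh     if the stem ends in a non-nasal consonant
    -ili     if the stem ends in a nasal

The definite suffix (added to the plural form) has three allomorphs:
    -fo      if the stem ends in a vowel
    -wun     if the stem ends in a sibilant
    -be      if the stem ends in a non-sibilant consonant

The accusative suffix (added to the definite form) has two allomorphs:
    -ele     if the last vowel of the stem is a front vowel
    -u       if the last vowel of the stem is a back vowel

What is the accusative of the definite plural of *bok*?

The final consonant of *bok* is /k/, which is non-nasal, so the plural suffix is -wuh, giving *bokwuh*.
The final sound of the plural form *bokwuh* is /h/, which is a non-sibilant consonant, so the definite suffix is -be, giving *bokwuhbe*.
The last vowel of the definite form *bokwuhbe* is /e/, which is a front vowel, so the accusative suffix is -ele, giving *bokwuhbeele*.

bokwuhbeele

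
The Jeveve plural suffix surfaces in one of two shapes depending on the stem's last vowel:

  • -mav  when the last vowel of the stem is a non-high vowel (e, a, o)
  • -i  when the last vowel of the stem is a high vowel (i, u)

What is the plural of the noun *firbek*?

Since the last vowel of *firbek* is /e/ (a non-high vowel), it takes -mav, giving *firbekmav*.

firbekmav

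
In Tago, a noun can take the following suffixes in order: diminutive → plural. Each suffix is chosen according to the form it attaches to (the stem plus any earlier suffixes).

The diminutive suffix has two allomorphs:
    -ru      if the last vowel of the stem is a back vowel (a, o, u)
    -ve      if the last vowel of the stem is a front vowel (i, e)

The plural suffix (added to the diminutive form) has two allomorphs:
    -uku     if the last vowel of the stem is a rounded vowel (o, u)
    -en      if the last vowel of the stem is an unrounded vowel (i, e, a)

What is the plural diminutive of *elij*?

elijveen

*elij* — last vowel /i/ (a front vowel) → -ve → *elijve*.
The last vowel of the diminutive form *elijve* is /e/, which is an unrounded vowel, so the plural suffix is -en, giving *elijveen*.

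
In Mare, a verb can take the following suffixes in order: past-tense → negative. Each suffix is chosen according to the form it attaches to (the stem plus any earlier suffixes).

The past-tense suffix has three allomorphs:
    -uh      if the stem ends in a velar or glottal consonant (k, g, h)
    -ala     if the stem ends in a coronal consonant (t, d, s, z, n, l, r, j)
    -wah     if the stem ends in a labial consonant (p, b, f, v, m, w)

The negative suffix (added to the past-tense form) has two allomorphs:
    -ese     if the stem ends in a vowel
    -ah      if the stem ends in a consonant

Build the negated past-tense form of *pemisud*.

pemisudalaese

The final consonant of *pemisud* is /d/, which is coronal, so the past-tense suffix is -ala, giving *pemisudala*.
The past-tense form *pemisudala* — final sound /a/ (a vowel) → -ese → *pemisudalaese*.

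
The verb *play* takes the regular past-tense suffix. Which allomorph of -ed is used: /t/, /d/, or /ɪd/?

/d/

The stem *play* ends in a voiced sound other than /d/.
The -ed suffix is realized as /ɪd/ after /t, d/; as /t/ after other voiceless consonants; and as /d/ after other voiced sounds.
So -ed on *play* is pronounced /d/.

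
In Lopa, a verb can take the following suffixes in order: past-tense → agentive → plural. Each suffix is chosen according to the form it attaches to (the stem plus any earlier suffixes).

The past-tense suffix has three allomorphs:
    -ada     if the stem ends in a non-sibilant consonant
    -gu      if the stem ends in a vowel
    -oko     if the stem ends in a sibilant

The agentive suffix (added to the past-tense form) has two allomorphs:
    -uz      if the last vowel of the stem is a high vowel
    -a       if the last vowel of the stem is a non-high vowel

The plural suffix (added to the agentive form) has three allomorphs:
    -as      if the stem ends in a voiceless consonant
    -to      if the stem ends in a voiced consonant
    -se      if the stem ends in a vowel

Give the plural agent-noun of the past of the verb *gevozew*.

gevozewadaase

*gevozew*: final sound = /w/, a non-sibilant consonant → -ada → *gevozewada*.
The past-tense form *gevozewada*: last vowel = /a/, a non-high vowel → -a → *gevozewadaa*.
The agentive form *gevozewadaa*: final sound = /a/, a vowel → -se → *gevozewadaase*.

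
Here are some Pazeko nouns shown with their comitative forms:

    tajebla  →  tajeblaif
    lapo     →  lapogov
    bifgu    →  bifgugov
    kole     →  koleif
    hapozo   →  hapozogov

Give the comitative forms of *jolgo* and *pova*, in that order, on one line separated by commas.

The suffix is conditioned by the last vowel: -gov when the last vowel of the stem is a rounded vowel (*lapo*, *bifgu*, *hapozo*); -if when the last vowel of the stem is an unrounded vowel (*tajebla*, *kole*).
The last vowel of *jolgo* is /o/, which is a rounded vowel, so the suffix is -gov, giving *jolgogov*.
*pova* — last vowel /a/ (an unrounded vowel) → -if → *povaif*.

jolgogov, povaif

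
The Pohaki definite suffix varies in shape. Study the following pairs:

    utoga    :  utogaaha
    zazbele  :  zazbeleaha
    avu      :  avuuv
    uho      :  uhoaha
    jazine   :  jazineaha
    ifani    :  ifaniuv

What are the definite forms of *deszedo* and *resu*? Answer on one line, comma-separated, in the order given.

deszedoaha, resuuv

The alternation tracks the last vowel of the stem — -uv when the last vowel of the stem is a high vowel (*avu*, *ifani*); -aha when the last vowel of the stem is a non-high vowel (*utoga*, *zazbele*, *uho*, *jazine*).
Since the last vowel of *deszedo* is /o/ (a non-high vowel), it takes -aha, giving *deszedoaha*.
*resu* — last vowel /u/ (a high vowel) → -uv → *resuuv*.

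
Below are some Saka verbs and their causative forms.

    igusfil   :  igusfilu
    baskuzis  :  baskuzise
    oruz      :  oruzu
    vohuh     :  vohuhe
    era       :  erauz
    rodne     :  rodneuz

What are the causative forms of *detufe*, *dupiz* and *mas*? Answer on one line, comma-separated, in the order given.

detufeuz, dupizu, mase

Looking at the final sound of each stem: -e when the stem ends in a voiceless consonant (*baskuzis*, *vohuh*); -u when the stem ends in a voiced consonant (*igusfil*, *oruz*); -uz when the stem ends in a vowel (*era*, *rodne*).
*detufe*: final sound = /e/, a vowel → -uz → *detufeuz*.
*dupiz* — final sound /z/ (a voiced consonant) → -u → *dupizu*.
*mas* — final sound /s/ (a voiceless consonant) → -e → *mase*.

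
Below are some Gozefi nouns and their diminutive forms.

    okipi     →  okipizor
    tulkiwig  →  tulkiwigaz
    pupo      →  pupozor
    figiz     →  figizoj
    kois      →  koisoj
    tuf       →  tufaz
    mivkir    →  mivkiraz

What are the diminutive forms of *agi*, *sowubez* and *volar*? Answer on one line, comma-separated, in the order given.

The alternation tracks the final sound of the stem — -oj when the stem ends in a sibilant (*figiz*, *kois*); -az when the stem ends in a non-sibilant consonant (*tulkiwig*, *tuf*, *mivkir*); -zor when the stem ends in a vowel (*okipi*, *pupo*).
Since the final sound of *agi* is /i/ (a vowel), it takes -zor, giving *agizor*.
Since the final sound of *sowubez* is /z/ (a sibilant), it takes -oj, giving *sowubezoj*.
Since the final sound of *volar* is /r/ (a non-sibilant consonant), it takes -az, giving *volaraz*.

agizor, sowubezoj, volaraz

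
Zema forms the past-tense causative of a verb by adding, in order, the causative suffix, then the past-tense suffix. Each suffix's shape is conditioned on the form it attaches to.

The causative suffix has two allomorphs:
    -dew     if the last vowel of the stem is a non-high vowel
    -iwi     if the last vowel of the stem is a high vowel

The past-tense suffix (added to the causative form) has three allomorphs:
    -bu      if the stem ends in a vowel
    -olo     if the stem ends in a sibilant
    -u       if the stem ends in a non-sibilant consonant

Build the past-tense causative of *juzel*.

The last vowel of *juzel* is /e/, which is a non-high vowel, so the causative suffix is -dew, giving *juzeldew*.
The causative form *juzeldew* — final sound /w/ (a non-sibilant consonant) → -u → *juzeldewu*.

juzeldewu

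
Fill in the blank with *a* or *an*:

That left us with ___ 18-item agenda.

an

The indefinite article is chosen by the initial *sound* of the following word, not its spelling.
The number *18* is spoken "eighteen", beginning with /ˌeɪˈtiːn/ — a vowel sound.
So the article is *an*: That left us with an 18-item agenda.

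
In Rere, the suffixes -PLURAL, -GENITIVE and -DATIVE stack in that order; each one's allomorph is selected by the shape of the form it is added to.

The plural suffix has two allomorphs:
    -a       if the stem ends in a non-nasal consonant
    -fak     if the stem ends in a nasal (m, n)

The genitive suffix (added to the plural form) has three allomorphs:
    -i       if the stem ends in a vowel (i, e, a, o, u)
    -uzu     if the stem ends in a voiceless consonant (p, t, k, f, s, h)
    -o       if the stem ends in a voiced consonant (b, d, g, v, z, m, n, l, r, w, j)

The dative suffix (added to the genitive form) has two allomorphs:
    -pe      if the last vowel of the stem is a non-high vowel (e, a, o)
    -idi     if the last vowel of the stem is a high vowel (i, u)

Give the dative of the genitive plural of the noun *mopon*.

The final consonant of *mopon* is /n/, which is a nasal, so the plural suffix is -fak, giving *moponfak*.
Since the final sound of the plural form *moponfak* is /k/ (a voiceless consonant), it takes -uzu, giving *moponfakuzu*.
The genitive form *moponfakuzu* — last vowel /u/ (a high vowel) → -idi → *moponfakuzuidi*.

moponfakuzuidi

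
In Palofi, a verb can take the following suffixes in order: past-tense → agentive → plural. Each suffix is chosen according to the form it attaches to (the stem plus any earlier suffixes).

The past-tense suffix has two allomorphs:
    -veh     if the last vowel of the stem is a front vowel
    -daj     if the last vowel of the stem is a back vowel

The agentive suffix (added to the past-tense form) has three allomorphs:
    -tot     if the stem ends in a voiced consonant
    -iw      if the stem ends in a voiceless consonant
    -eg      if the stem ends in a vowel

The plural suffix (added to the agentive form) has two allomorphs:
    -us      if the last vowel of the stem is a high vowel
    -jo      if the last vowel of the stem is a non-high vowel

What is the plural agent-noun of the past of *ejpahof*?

ejpahofdajtotjo

*ejpahof* — last vowel /o/ (a back vowel) → -daj → *ejpahofdaj*.
The past-tense form *ejpahofdaj* — final sound /j/ (a voiced consonant) → -tot → *ejpahofdajtot*.
The last vowel of the agentive form *ejpahofdajtot* is /o/, which is a non-high vowel, so the plural suffix is -jo, giving *ejpahofdajtotjo*.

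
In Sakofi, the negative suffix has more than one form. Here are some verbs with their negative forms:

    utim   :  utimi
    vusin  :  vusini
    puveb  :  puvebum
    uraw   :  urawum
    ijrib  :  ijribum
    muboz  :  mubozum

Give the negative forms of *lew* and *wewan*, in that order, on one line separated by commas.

The alternation tracks the final consonant of the stem — -i when the stem ends in a nasal (*utim*, *vusin*); -um when the stem ends in a non-nasal consonant (*puveb*, *uraw*, *ijrib*, *muboz*).
*lew* — final consonant /w/ (non-nasal) → -um → *lewum*.
Since the final consonant of *wewan* is /n/ (a nasal), it takes -i, giving *wewani*.

lewum, wewani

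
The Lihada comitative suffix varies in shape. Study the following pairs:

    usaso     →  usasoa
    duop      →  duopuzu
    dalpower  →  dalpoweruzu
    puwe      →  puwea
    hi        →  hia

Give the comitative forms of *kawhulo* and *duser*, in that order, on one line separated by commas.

kawhuloa, duseruzu

Looking at the final sound of each stem: -uzu when the stem ends in a consonant (*duop*, *dalpower*); -a when the stem ends in a vowel (*usaso*, *puwe*, *hi*).
The final sound of *kawhulo* is /o/, which is a vowel, so the suffix is -a, giving *kawhuloa*.
Since the final sound of *duser* is /r/ (a consonant), it takes -uzu, giving *duseruzu*.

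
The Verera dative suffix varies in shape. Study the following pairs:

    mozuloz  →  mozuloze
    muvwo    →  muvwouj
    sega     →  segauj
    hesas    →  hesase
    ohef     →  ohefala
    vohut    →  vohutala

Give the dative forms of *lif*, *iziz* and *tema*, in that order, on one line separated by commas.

The pattern is sibilance of the final sound: -e when the stem ends in a sibilant (*mozuloz*, *hesas*); -ala when the stem ends in a non-sibilant consonant (*ohef*, *vohut*); -uj when the stem ends in a vowel (*muvwo*, *sega*).
Since the final sound of *lif* is /f/ (a non-sibilant consonant), it takes -ala, giving *lifala*.
The final sound of *iziz* is /z/, which is a sibilant, so the suffix is -e, giving *izize*.
*tema* — final sound /a/ (a vowel) → -uj → *temauj*.

lifala, izize, temauj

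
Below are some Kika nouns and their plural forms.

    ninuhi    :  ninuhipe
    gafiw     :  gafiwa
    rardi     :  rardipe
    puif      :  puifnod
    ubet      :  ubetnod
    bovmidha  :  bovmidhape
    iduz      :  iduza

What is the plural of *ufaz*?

ufaza

The alternation tracks the final sound of the stem — -nod when the stem ends in a voiceless consonant (*puif*, *ubet*); -a when the stem ends in a voiced consonant (*gafiw*, *iduz*); -pe when the stem ends in a vowel (*ninuhi*, *rardi*, *bovmidha*).
Since the final sound of *ufaz* is /z/ (a voiced consonant), it takes -a, giving *ufaza*.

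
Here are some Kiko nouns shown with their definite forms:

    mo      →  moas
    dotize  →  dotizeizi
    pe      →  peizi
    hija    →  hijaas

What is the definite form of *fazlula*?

The suffix is conditioned by the last vowel: -izi when the last vowel of the stem is a front vowel (*dotize*, *pe*); -as when the last vowel of the stem is a back vowel (*mo*, *hija*).
*fazlula*: last vowel = /a/, a back vowel → -as → *fazlulaas*.

fazlulaas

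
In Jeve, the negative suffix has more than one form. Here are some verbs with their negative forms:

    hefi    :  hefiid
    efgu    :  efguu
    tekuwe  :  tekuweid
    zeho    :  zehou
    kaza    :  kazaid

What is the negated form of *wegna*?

wegnaid

The suffix is conditioned by the last vowel: -u when the last vowel of the stem is a rounded vowel (*efgu*, *zeho*); -id when the last vowel of the stem is an unrounded vowel (*hefi*, *tekuwe*, *kaza*).
The last vowel of *wegna* is /a/, which is an unrounded vowel, so the suffix is -id, giving *wegnaid*.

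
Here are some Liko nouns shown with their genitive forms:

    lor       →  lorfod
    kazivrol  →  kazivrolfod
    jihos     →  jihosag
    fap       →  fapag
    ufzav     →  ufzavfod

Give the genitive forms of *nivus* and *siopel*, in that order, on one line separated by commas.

nivusag, siopelfod

The suffix is conditioned by the final consonant: -ag when the stem ends in a voiceless consonant (*jihos*, *fap*); -fod when the stem ends in a voiced consonant (*lor*, *kazivrol*, *ufzav*).
*nivus*: final consonant = /s/, voiceless → -ag → *nivusag*.
The final consonant of *siopel* is /l/, which is voiced, so the suffix is -fod, giving *siopelfod*.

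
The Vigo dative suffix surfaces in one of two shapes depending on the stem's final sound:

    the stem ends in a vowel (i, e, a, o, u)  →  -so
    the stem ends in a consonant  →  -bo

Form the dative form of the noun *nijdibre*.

nijdibreso

*nijdibre* — final sound /e/ (a vowel) → -so → *nijdibreso*.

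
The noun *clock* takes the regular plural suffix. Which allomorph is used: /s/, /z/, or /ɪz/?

/s/

The stem *clock* ends in a voiceless non-sibilant consonant.
The plural suffix surfaces as /ɪz/ after sibilants, /s/ after other voiceless consonants, and /z/ after other voiced sounds.
So the plural -s on *clock* is pronounced /s/.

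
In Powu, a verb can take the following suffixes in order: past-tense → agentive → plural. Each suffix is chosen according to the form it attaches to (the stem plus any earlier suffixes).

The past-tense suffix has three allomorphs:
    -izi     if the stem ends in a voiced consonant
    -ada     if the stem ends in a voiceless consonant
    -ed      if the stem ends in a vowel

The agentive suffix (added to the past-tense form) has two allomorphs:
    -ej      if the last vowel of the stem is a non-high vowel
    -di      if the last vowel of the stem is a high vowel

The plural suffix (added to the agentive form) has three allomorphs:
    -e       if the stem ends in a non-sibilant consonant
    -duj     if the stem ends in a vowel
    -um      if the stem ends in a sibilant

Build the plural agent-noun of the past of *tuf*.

*tuf*: final sound = /f/, a voiceless consonant → -ada → *tufada*.
Since the last vowel of the past-tense form *tufada* is /a/ (a non-high vowel), it takes -ej, giving *tufadaej*.
The agentive form *tufadaej*: final sound = /j/, a non-sibilant consonant → -e → *tufadaeje*.

tufadaeje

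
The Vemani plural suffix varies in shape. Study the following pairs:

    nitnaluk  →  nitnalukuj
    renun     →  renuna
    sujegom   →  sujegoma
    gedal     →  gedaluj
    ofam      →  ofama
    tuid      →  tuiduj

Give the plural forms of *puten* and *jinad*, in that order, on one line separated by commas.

putena, jinaduj

The alternation tracks the final consonant of the stem — -a when the stem ends in a nasal (*renun*, *sujegom*, *ofam*); -uj when the stem ends in a non-nasal consonant (*nitnaluk*, *gedal*, *tuid*).
*puten* — final consonant /n/ (a nasal) → -a → *putena*.
*jinad* — final consonant /d/ (non-nasal) → -uj → *jinaduj*.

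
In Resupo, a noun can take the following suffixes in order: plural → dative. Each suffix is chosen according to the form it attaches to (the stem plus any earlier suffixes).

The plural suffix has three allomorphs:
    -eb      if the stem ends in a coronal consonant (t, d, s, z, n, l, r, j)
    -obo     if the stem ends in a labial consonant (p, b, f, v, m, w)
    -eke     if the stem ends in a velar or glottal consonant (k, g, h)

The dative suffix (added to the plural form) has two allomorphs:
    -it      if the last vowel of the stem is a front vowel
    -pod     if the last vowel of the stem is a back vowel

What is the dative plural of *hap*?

*hap*: final consonant = /p/, labial → -obo → *hapobo*.
The plural form *hapobo*: last vowel = /o/, a back vowel → -pod → *hapobopod*.

hapobopod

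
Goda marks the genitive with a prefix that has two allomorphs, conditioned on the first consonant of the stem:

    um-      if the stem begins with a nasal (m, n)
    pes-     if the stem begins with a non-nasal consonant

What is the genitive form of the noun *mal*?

Since the first consonant of *mal* is /m/ (a nasal), it takes um-, giving *ummal*.

ummal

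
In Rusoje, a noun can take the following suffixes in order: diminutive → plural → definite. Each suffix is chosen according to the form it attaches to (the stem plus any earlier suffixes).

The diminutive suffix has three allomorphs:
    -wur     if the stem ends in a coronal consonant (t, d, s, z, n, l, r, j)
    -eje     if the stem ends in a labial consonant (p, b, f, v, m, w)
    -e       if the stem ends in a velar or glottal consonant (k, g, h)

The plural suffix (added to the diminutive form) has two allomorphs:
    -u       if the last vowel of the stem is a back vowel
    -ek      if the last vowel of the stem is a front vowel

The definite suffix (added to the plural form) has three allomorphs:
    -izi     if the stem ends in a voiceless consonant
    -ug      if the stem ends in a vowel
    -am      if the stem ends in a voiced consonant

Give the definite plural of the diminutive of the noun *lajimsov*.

lajimsovejeekizi

Since the final consonant of *lajimsov* is /v/ (labial), it takes -eje, giving *lajimsoveje*.
The diminutive form *lajimsoveje*: last vowel = /e/, a front vowel → -ek → *lajimsovejeek*.
Since the final sound of the plural form *lajimsovejeek* is /k/ (a voiceless consonant), it takes -izi, giving *lajimsovejeekizi*.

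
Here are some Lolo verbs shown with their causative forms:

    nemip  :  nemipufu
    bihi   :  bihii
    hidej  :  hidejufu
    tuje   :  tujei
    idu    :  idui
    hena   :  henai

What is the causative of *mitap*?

Looking at the final sound of each stem: -ufu when the stem ends in a consonant (*nemip*, *hidej*); -i when the stem ends in a vowel (*bihi*, *tuje*, *idu*, *hena*).
Since the final sound of *mitap* is /p/ (a consonant), it takes -ufu, giving *mitapufu*.

mitapufu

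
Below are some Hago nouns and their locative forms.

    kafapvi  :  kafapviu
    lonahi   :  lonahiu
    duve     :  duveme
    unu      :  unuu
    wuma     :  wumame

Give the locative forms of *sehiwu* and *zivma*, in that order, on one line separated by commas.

sehiwuu, zivmame

The pattern is height harmony: -u when the last vowel of the stem is a high vowel (*kafapvi*, *lonahi*, *unu*); -me when the last vowel of the stem is a non-high vowel (*duve*, *wuma*).
Since the last vowel of *sehiwu* is /u/ (a high vowel), it takes -u, giving *sehiwuu*.
Since the last vowel of *zivma* is /a/ (a non-high vowel), it takes -me, giving *zivmame*.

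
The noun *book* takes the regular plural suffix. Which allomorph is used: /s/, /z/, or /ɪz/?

/s/

The stem *book* ends in a voiceless non-sibilant consonant.
The plural suffix surfaces as /ɪz/ after sibilants, /s/ after other voiceless consonants, and /z/ after other voiced sounds.
So the plural -s on *book* is pronounced /s/.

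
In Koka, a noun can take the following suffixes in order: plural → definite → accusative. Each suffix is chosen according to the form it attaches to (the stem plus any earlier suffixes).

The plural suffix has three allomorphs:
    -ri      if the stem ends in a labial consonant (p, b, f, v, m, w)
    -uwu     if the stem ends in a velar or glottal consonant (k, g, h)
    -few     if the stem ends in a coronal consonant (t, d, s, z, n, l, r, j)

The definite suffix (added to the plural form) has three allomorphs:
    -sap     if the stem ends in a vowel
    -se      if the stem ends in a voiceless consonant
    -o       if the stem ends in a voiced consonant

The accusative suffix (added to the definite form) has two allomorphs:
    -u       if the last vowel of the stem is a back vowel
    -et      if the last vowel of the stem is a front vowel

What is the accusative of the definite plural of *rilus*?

rilusfewou

*rilus*: final consonant = /s/, coronal → -few → *rilusfew*.
The plural form *rilusfew*: final sound = /w/, a voiced consonant → -o → *rilusfewo*.
The last vowel of the definite form *rilusfewo* is /o/, which is a back vowel, so the accusative suffix is -u, giving *rilusfewou*.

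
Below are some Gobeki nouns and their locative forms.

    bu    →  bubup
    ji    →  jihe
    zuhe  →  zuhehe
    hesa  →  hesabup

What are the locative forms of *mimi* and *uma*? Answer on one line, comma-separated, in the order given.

The suffix is conditioned by the last vowel: -he when the last vowel of the stem is a front vowel (*ji*, *zuhe*); -bup when the last vowel of the stem is a back vowel (*bu*, *hesa*).
*mimi*: last vowel = /i/, a front vowel → -he → *mimihe*.
The last vowel of *uma* is /a/, which is a back vowel, so the suffix is -bup, giving *umabup*.

mimihe, umabup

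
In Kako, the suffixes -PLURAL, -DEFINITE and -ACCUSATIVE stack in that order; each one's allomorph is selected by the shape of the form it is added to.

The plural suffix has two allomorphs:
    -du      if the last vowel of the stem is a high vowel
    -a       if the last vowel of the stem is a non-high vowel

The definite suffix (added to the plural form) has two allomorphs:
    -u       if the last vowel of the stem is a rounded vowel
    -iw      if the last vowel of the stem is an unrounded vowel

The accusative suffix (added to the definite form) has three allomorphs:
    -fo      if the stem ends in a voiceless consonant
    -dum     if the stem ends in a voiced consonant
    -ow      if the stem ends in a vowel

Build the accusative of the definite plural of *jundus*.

Since the last vowel of *jundus* is /u/ (a high vowel), it takes -du, giving *jundusdu*.
The plural form *jundusdu*: last vowel = /u/, a rounded vowel → -u → *jundusduu*.
The definite form *jundusduu*: final sound = /u/, a vowel → -ow → *jundusduuow*.

jundusduuow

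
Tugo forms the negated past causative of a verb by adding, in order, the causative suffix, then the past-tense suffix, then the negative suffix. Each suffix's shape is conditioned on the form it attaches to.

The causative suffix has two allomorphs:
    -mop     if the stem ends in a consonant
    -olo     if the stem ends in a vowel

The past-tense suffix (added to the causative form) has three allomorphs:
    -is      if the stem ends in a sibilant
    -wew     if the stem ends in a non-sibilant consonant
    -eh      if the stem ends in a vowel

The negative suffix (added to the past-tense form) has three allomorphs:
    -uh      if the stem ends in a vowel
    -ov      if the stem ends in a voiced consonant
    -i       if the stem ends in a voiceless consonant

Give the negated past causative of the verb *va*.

vaoloehi

The final sound of *va* is /a/, which is a vowel, so the causative suffix is -olo, giving *vaolo*.
The causative form *vaolo*: final sound = /o/, a vowel → -eh → *vaoloeh*.
The past-tense form *vaoloeh* — final sound /h/ (a voiceless consonant) → -i → *vaoloehi*.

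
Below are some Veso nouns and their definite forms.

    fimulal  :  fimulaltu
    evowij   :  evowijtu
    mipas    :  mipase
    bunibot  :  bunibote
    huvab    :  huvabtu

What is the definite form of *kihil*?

kihiltu

The suffix is conditioned by the final consonant: -e when the stem ends in a voiceless consonant (*mipas*, *bunibot*); -tu when the stem ends in a voiced consonant (*fimulal*, *evowij*, *huvab*).
Since the final consonant of *kihil* is /l/ (voiced), it takes -tu, giving *kihiltu*.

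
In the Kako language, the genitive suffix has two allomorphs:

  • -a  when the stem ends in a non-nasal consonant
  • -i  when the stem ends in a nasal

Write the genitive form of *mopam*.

Since the final consonant of *mopam* is /m/ (a nasal), it takes -i, giving *mopami*.

mopami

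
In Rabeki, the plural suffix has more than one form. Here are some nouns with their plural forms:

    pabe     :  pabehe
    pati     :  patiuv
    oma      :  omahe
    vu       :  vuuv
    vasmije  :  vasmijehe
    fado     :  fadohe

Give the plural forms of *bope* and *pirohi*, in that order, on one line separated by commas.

The suffix is conditioned by the last vowel: -uv when the last vowel of the stem is a high vowel (*pati*, *vu*); -he when the last vowel of the stem is a non-high vowel (*pabe*, *oma*, *vasmije*, *fado*).
*bope* — last vowel /e/ (a non-high vowel) → -he → *bopehe*.
The last vowel of *pirohi* is /i/, which is a high vowel, so the suffix is -uv, giving *pirohiuv*.

bopehe, pirohiuv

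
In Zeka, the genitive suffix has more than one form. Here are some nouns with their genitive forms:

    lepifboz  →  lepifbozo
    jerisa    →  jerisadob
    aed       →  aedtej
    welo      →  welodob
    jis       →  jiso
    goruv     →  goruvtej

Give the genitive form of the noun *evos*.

evoso

The suffix is conditioned by the final sound: -o when the stem ends in a sibilant (*lepifboz*, *jis*); -tej when the stem ends in a non-sibilant consonant (*aed*, *goruv*); -dob when the stem ends in a vowel (*jerisa*, *welo*).
Since the final sound of *evos* is /s/ (a sibilant), it takes -o, giving *evoso*.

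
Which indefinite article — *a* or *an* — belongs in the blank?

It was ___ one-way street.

a

The indefinite article is chosen by the initial *sound* of the following word, not its spelling.
*one-way* begins with the sound /wʌ/ (*one* pronounced /wʌn/) — a consonant sound.
So the article is *a*: It was a one-way street.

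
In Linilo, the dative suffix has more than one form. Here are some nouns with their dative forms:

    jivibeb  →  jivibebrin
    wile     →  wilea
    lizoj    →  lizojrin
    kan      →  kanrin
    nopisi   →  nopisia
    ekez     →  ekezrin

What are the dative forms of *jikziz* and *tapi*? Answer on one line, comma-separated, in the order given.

jikzizrin, tapia

Looking at the final sound of each stem: -rin when the stem ends in a consonant (*jivibeb*, *lizoj*, *kan*, *ekez*); -a when the stem ends in a vowel (*wile*, *nopisi*).
*jikziz* — final sound /z/ (a consonant) → -rin → *jikzizrin*.
*tapi*: final sound = /i/, a vowel → -a → *tapia*.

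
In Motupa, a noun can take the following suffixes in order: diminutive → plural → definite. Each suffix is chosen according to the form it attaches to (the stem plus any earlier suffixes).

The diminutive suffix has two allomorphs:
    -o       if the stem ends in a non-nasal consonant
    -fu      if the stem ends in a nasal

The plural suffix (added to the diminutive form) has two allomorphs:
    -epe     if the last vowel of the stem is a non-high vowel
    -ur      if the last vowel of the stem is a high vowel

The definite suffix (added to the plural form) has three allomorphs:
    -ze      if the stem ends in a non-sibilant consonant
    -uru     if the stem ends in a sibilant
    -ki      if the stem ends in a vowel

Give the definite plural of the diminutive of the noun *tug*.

tugoepeki

*tug*: final consonant = /g/, non-nasal → -o → *tugo*.
Since the last vowel of the diminutive form *tugo* is /o/ (a non-high vowel), it takes -epe, giving *tugoepe*.
The plural form *tugoepe*: final sound = /e/, a vowel → -ki → *tugoepeki*.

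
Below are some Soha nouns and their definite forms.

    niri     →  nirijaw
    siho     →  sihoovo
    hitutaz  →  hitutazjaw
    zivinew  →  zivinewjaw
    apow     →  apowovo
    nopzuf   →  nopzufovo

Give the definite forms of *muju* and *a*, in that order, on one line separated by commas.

mujuovo, ajaw

The alternation tracks the last vowel of the stem — -ovo when the last vowel of the stem is a rounded vowel (*siho*, *apow*, *nopzuf*); -jaw when the last vowel of the stem is an unrounded vowel (*niri*, *hitutaz*, *zivinew*).
*muju*: last vowel = /u/, a rounded vowel → -ovo → *mujuovo*.
Since the last vowel of *a* is /a/ (an unrounded vowel), it takes -jaw, giving *ajaw*.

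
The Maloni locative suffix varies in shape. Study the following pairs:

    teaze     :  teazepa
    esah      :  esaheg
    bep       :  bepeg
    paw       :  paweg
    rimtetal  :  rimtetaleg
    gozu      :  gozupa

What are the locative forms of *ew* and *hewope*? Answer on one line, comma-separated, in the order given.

The suffix is conditioned by the final sound: -eg when the stem ends in a consonant (*esah*, *bep*, *paw*, *rimtetal*); -pa when the stem ends in a vowel (*teaze*, *gozu*).
*ew* — final sound /w/ (a consonant) → -eg → *eweg*.
Since the final sound of *hewope* is /e/ (a vowel), it takes -pa, giving *hewopepa*.

eweg, hewopepa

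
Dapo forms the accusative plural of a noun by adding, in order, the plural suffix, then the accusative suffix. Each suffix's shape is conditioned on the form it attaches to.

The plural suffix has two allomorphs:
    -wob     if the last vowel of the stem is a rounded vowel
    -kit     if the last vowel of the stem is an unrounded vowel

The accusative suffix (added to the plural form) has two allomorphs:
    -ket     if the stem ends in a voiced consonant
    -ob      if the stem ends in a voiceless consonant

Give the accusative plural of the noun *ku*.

Since the last vowel of *ku* is /u/ (a rounded vowel), it takes -wob, giving *kuwob*.
The final consonant of the plural form *kuwob* is /b/, which is voiced, so the accusative suffix is -ket, giving *kuwobket*.

kuwobket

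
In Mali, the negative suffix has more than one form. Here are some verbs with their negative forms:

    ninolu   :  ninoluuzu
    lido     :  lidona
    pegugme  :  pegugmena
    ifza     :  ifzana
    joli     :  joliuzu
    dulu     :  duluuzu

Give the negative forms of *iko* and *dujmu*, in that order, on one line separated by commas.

The pattern is height harmony: -uzu when the last vowel of the stem is a high vowel (*ninolu*, *joli*, *dulu*); -na when the last vowel of the stem is a non-high vowel (*lido*, *pegugme*, *ifza*).
The last vowel of *iko* is /o/, which is a non-high vowel, so the suffix is -na, giving *ikona*.
Since the last vowel of *dujmu* is /u/ (a high vowel), it takes -uzu, giving *dujmuuzu*.

ikona, dujmuuzu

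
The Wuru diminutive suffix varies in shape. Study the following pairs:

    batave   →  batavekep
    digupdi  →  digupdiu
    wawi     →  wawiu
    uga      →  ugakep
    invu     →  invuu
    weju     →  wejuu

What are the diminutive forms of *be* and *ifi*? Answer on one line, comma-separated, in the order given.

The suffix is conditioned by the last vowel: -u when the last vowel of the stem is a high vowel (*digupdi*, *wawi*, *invu*, *weju*); -kep when the last vowel of the stem is a non-high vowel (*batave*, *uga*).
The last vowel of *be* is /e/, which is a non-high vowel, so the suffix is -kep, giving *bekep*.
The last vowel of *ifi* is /i/, which is a high vowel, so the suffix is -u, giving *ifiu*.

bekep, ifiu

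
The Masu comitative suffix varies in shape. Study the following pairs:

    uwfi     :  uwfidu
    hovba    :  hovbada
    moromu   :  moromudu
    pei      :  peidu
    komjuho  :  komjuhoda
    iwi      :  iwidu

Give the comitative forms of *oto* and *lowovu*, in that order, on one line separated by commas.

otoda, lowovudu

The pattern is height harmony: -du when the last vowel of the stem is a high vowel (*uwfi*, *moromu*, *pei*, *iwi*); -da when the last vowel of the stem is a non-high vowel (*hovba*, *komjuho*).
The last vowel of *oto* is /o/, which is a non-high vowel, so the suffix is -da, giving *otoda*.
The last vowel of *lowovu* is /u/, which is a high vowel, so the suffix is -du, giving *lowovudu*.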